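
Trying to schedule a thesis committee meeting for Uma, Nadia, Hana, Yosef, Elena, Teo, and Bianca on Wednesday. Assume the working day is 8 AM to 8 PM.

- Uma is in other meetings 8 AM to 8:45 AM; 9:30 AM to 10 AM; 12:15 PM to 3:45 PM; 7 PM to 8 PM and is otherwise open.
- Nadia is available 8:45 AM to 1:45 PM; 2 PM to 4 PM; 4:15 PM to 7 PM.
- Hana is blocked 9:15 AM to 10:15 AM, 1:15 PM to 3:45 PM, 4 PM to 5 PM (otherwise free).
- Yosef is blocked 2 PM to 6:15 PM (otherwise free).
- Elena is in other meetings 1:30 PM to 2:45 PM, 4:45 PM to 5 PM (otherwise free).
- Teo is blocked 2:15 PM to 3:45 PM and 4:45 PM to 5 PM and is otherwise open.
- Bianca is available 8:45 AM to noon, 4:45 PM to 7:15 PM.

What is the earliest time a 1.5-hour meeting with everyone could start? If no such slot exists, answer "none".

Uma free: 08:45-09:30, 10:00-12:15, 15:45-19:00 (invert busy blocks within the working day).
Nadia free: 08:45-13:45, 14:00-16:00, 16:15-19:00.
Hana free: 08:00-09:15, 10:15-13:15, 15:45-16:00, 17:00-20:00 (invert busy blocks within the working day).
Yosef free: 08:00-14:00, 18:15-20:00 (invert busy blocks within the working day).
Elena free: 08:00-13:30, 14:45-16:45, 17:00-20:00 (invert busy blocks within the working day).
Teo free: 08:00-14:15, 15:45-16:45, 17:00-20:00 (invert busy blocks within the working day).
Bianca free: 08:45-12:00, 16:45-19:15.
Uma ∩ Nadia: 08:45-09:30, 10:00-12:15, 15:45-16:00, 16:15-19:00.
Uma ∩ Nadia ∩ Hana: 08:45-09:15, 10:15-12:15, 15:45-16:00, 17:00-19:00.
Uma ∩ Nadia ∩ Hana ∩ Yosef: 08:45-09:15, 10:15-12:15, 18:15-19:00.
Uma ∩ Nadia ∩ Hana ∩ Yosef ∩ Elena: 08:45-09:15, 10:15-12:15, 18:15-19:00.
Uma ∩ Nadia ∩ Hana ∩ Yosef ∩ Elena ∩ Teo: 08:45-09:15, 10:15-12:15, 18:15-19:00.
Uma ∩ Nadia ∩ Hana ∩ Yosef ∩ Elena ∩ Teo ∩ Bianca: 08:45-09:15, 10:15-12:00, 18:15-19:00.
The first common window of at least 90 minutes is 10:15-12:00, so the earliest start is 10:15.

10:15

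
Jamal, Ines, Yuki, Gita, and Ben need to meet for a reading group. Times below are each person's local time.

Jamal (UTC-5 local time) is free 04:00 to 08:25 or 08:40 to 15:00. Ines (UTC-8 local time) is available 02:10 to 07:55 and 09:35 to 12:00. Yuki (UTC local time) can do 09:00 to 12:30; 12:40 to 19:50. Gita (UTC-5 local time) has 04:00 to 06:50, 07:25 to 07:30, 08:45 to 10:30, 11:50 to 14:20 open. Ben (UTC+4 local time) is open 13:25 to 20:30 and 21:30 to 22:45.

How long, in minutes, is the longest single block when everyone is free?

105

Jamal in UTC: 09:00-13:25, 13:40-20:00 (add 5h to convert from UTC-5).
Ines in UTC: 10:10-15:55, 17:35-20:00 (add 8h to convert from UTC-8).
Yuki in UTC: 09:00-12:30, 12:40-19:50.
Gita in UTC: 09:00-11:50, 12:25-12:30, 13:45-15:30, 16:50-19:20 (add 5h to convert from UTC-5).
Ben in UTC: 09:25-16:30, 17:30-18:45 (subtract 4h to convert from UTC+4).
Jamal ∩ Ines: 10:10-13:25, 13:40-15:55, 17:35-20:00.
Jamal ∩ Ines ∩ Yuki: 10:10-12:30, 12:40-13:25, 13:40-15:55, 17:35-19:50.
Jamal ∩ Ines ∩ Yuki ∩ Gita: 10:10-11:50, 12:25-12:30, 13:45-15:30, 17:35-19:20.
Jamal ∩ Ines ∩ Yuki ∩ Gita ∩ Ben: 10:10-11:50, 12:25-12:30, 13:45-15:30, 17:35-18:45.
The longest is 13:45-15:30 at 105 minutes.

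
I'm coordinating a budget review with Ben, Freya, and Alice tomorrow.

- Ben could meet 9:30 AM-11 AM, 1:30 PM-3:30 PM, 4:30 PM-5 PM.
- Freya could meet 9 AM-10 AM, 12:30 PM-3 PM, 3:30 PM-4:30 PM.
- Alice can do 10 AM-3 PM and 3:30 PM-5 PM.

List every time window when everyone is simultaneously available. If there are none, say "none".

13:30-15:00

Ben ∩ Freya: 09:30-10:00, 13:30-15:00.
Ben ∩ Freya ∩ Alice: 13:30-15:00.
So the common availability across everyone is 13:30-15:00.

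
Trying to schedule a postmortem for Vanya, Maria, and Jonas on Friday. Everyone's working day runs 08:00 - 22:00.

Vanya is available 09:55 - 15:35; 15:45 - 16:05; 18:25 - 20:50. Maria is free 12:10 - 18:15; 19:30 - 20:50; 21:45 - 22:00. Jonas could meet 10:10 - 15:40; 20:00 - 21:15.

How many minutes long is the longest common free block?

Vanya ∩ Maria: 12:10-15:35, 15:45-16:05, 19:30-20:50.
Vanya ∩ Maria ∩ Jonas: 12:10-15:35, 20:00-20:50.
So the common availability across everyone is 12:10-15:35, 20:00-20:50.
The longest is 12:10-15:35 at 205 minutes.

205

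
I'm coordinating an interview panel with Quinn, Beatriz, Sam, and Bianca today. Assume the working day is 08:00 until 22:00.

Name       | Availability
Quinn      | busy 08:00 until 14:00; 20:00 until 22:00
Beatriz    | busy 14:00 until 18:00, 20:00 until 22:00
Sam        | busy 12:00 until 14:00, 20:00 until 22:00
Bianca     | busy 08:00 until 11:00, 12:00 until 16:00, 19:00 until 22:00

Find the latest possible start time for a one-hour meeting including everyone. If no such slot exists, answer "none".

18:00

Quinn free: 14:00-20:00 (invert busy blocks within the working day).
Beatriz free: 08:00-14:00, 18:00-20:00 (invert busy blocks within the working day).
Sam free: 08:00-12:00, 14:00-20:00 (invert busy blocks within the working day).
Bianca free: 11:00-12:00, 16:00-19:00 (invert busy blocks within the working day).
Quinn ∩ Beatriz: 18:00-20:00.
Quinn ∩ Beatriz ∩ Sam: 18:00-20:00.
Quinn ∩ Beatriz ∩ Sam ∩ Bianca: 18:00-19:00.
Those are the intersection windows.
The last common window of at least 60 minutes is 18:00-19:00; a 60-minute meeting can start as late as 18:00 and still end by 19:00.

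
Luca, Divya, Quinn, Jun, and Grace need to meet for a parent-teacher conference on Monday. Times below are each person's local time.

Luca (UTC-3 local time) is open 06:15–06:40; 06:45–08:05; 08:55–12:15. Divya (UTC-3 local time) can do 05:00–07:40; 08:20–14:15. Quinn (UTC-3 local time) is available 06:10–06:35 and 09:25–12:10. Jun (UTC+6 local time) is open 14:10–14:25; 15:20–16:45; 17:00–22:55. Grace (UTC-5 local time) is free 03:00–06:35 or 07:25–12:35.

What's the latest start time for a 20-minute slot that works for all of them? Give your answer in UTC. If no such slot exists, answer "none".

14:50

Luca in UTC: 09:15-09:40, 09:45-11:05, 11:55-15:15 (add 3h to convert from UTC-3).
Divya in UTC: 08:00-10:40, 11:20-17:15 (add 3h to convert from UTC-3).
Quinn in UTC: 09:10-09:35, 12:25-15:10 (add 3h to convert from UTC-3).
Jun in UTC: 08:10-08:25, 09:20-10:45, 11:00-16:55 (subtract 6h to convert from UTC+6).
Grace in UTC: 08:00-11:35, 12:25-17:35 (add 5h to convert from UTC-5).
Luca ∩ Divya: 09:15-09:40, 09:45-10:40, 11:55-15:15.
Luca ∩ Divya ∩ Quinn: 09:15-09:35, 12:25-15:10.
Luca ∩ Divya ∩ Quinn ∩ Jun: 09:20-09:35, 12:25-15:10.
Luca ∩ Divya ∩ Quinn ∩ Jun ∩ Grace: 09:20-09:35, 12:25-15:10.
The last common window of at least 20 minutes is 12:25-15:10; a 20-minute meeting can start as late as 14:50 and still end by 15:10.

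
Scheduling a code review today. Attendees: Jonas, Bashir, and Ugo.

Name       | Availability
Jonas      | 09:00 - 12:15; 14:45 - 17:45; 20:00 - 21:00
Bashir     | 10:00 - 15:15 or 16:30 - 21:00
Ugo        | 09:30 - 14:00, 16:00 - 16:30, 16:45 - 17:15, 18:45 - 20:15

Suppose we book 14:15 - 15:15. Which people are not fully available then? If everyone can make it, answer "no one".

Jonas, Ugo

Jonas: not fully free for 14:15-15:15. Bashir: free for 14:15-15:15. Ugo: not fully free for 14:15-15:15.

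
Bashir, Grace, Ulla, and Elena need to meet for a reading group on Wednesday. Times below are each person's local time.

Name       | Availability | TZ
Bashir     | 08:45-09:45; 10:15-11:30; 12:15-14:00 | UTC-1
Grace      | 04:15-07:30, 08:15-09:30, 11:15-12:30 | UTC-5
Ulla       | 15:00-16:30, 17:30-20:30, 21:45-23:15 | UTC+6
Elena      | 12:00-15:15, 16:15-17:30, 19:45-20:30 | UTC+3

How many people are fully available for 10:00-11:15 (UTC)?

2

Bashir in UTC: 09:45-10:45, 11:15-12:30, 13:15-15:00 (add 1h to convert from UTC-1).
Grace in UTC: 09:15-12:30, 13:15-14:30, 16:15-17:30 (add 5h to convert from UTC-5).
Ulla in UTC: 09:00-10:30, 11:30-14:30, 15:45-17:15 (subtract 6h to convert from UTC+6).
Elena in UTC: 09:00-12:15, 13:15-14:30, 16:45-17:30 (subtract 3h to convert from UTC+3).
Grace and Elena can make the full 10:00-11:15 slot — that's 2.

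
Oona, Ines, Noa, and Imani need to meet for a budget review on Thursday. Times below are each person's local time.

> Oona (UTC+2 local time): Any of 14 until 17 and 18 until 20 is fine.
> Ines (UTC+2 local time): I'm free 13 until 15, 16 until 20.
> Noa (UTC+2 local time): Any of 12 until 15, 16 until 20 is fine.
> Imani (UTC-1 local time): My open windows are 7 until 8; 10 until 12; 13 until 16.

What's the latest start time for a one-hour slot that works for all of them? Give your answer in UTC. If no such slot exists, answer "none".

Oona in UTC: 12:00-15:00, 16:00-18:00 (subtract 2h to convert from UTC+2).
Ines in UTC: 11:00-13:00, 14:00-18:00 (subtract 2h to convert from UTC+2).
Noa in UTC: 10:00-13:00, 14:00-18:00 (subtract 2h to convert from UTC+2).
Imani in UTC: 08:00-09:00, 11:00-13:00, 14:00-17:00 (add 1h to convert from UTC-1).
Oona ∩ Ines: 12:00-13:00, 14:00-15:00, 16:00-18:00.
Oona ∩ Ines ∩ Noa: 12:00-13:00, 14:00-15:00, 16:00-18:00.
Oona ∩ Ines ∩ Noa ∩ Imani: 12:00-13:00, 14:00-15:00, 16:00-17:00.
The last common window of at least 60 minutes is 16:00-17:00; a 60-minute meeting can start as late as 16:00 and still end by 17:00.

16:00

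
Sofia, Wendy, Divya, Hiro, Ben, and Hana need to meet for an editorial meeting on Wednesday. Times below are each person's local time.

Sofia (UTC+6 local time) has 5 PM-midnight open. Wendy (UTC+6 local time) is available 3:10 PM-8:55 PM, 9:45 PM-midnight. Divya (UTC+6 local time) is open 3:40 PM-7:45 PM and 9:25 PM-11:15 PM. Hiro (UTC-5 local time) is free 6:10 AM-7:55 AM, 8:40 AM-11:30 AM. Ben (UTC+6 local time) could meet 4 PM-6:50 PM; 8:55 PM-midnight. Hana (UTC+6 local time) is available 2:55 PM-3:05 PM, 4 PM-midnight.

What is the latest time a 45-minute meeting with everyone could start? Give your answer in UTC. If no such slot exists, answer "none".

15:45

Sofia in UTC: 11:00-18:00 (subtract 6h to convert from UTC+6).
Wendy in UTC: 09:10-14:55, 15:45-18:00 (subtract 6h to convert from UTC+6).
Divya in UTC: 09:40-13:45, 15:25-17:15 (subtract 6h to convert from UTC+6).
Hiro in UTC: 11:10-12:55, 13:40-16:30 (add 5h to convert from UTC-5).
Ben in UTC: 10:00-12:50, 14:55-18:00 (subtract 6h to convert from UTC+6).
Hana in UTC: 08:55-09:05, 10:00-18:00 (subtract 6h to convert from UTC+6).
Sofia ∩ Wendy: 11:00-14:55, 15:45-18:00.
Sofia ∩ Wendy ∩ Divya: 11:00-13:45, 15:45-17:15.
Sofia ∩ Wendy ∩ Divya ∩ Hiro: 11:10-12:55, 13:40-13:45, 15:45-16:30.
Sofia ∩ Wendy ∩ Divya ∩ Hiro ∩ Ben: 11:10-12:50, 15:45-16:30.
Sofia ∩ Wendy ∩ Divya ∩ Hiro ∩ Ben ∩ Hana: 11:10-12:50, 15:45-16:30.
Those are the intersection windows.
The last common window of at least 45 minutes is 15:45-16:30; a 45-minute meeting can start as late as 15:45 and still end by 16:30.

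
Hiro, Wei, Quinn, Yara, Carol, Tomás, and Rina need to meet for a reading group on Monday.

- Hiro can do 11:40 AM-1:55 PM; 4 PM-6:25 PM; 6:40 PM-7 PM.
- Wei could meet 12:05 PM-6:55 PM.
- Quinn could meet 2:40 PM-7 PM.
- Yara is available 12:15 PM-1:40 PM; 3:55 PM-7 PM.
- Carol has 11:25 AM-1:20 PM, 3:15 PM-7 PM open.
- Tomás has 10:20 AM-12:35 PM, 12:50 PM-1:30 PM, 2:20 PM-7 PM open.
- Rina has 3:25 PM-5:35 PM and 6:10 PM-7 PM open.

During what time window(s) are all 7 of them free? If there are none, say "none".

Hiro ∩ Wei: 12:05-13:55, 16:00-18:25, 18:40-18:55.
Hiro ∩ Wei ∩ Quinn: 16:00-18:25, 18:40-18:55.
Hiro ∩ Wei ∩ Quinn ∩ Yara: 16:00-18:25, 18:40-18:55.
Hiro ∩ Wei ∩ Quinn ∩ Yara ∩ Carol: 16:00-18:25, 18:40-18:55.
Hiro ∩ Wei ∩ Quinn ∩ Yara ∩ Carol ∩ Tomás: 16:00-18:25, 18:40-18:55.
Hiro ∩ Wei ∩ Quinn ∩ Yara ∩ Carol ∩ Tomás ∩ Rina: 16:00-17:35, 18:10-18:25, 18:40-18:55.
So the common availability across everyone is 16:00-17:35, 18:10-18:25, 18:40-18:55.

16:00-17:35, 18:10-18:25, 18:40-18:55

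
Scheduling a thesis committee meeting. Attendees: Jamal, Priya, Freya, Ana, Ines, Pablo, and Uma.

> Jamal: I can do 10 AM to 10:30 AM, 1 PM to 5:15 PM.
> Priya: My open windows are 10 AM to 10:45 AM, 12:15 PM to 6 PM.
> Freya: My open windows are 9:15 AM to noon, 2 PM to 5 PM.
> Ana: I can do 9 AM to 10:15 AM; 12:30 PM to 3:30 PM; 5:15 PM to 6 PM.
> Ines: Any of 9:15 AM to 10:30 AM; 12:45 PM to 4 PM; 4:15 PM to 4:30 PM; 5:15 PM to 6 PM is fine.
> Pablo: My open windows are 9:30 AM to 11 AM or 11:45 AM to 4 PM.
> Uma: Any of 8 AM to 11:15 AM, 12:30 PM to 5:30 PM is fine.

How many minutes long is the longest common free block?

Jamal ∩ Priya: 10:00-10:30, 13:00-17:15.
Jamal ∩ Priya ∩ Freya: 10:00-10:30, 14:00-17:00.
Jamal ∩ Priya ∩ Freya ∩ Ana: 10:00-10:15, 14:00-15:30.
Jamal ∩ Priya ∩ Freya ∩ Ana ∩ Ines: 10:00-10:15, 14:00-15:30.
Jamal ∩ Priya ∩ Freya ∩ Ana ∩ Ines ∩ Pablo: 10:00-10:15, 14:00-15:30.
Jamal ∩ Priya ∩ Freya ∩ Ana ∩ Ines ∩ Pablo ∩ Uma: 10:00-10:15, 14:00-15:30.
Those are the intersection windows.
The longest is 14:00-15:30 at 90 minutes.

90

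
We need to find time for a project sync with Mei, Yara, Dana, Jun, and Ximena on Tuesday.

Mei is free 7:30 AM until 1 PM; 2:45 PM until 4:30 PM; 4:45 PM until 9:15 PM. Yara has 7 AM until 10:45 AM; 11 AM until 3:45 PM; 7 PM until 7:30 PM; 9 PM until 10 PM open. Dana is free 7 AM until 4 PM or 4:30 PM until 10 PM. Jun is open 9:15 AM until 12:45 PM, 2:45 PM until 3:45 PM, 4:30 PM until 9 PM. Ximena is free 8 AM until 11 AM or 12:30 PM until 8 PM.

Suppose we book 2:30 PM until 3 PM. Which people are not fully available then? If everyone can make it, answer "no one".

Mei: not fully free for 14:30-15:00. Yara: free for 14:30-15:00. Dana: free for 14:30-15:00. Jun: not fully free for 14:30-15:00. Ximena: free for 14:30-15:00.

Jun, Mei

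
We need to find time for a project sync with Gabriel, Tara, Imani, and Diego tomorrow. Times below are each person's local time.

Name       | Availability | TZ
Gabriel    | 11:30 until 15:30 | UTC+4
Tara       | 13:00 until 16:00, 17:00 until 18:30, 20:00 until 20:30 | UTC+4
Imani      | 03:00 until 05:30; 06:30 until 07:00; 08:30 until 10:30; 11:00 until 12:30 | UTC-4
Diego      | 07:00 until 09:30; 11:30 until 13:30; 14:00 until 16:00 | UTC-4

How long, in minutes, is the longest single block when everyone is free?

Gabriel in UTC: 07:30-11:30 (subtract 4h to convert from UTC+4).
Tara in UTC: 09:00-12:00, 13:00-14:30, 16:00-16:30 (subtract 4h to convert from UTC+4).
Imani in UTC: 07:00-09:30, 10:30-11:00, 12:30-14:30, 15:00-16:30 (add 4h to convert from UTC-4).
Diego in UTC: 11:00-13:30, 15:30-17:30, 18:00-20:00 (add 4h to convert from UTC-4).
Gabriel ∩ Tara: 09:00-11:30.
Gabriel ∩ Tara ∩ Imani: 09:00-09:30, 10:30-11:00.
Gabriel ∩ Tara ∩ Imani ∩ Diego: ∅.
There is no time when everyone is free.
No common window exists, so the longest block is 0 minutes.

0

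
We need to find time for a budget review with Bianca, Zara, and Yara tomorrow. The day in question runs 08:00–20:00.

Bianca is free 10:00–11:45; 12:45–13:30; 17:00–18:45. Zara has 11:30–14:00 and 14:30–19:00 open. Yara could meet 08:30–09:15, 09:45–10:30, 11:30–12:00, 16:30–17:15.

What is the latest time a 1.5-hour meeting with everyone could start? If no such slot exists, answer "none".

none

Bianca ∩ Zara: 11:30-11:45, 12:45-13:30, 17:00-18:45.
Bianca ∩ Zara ∩ Yara: 11:30-11:45, 17:00-17:15.
No common window is at least 90 minutes long.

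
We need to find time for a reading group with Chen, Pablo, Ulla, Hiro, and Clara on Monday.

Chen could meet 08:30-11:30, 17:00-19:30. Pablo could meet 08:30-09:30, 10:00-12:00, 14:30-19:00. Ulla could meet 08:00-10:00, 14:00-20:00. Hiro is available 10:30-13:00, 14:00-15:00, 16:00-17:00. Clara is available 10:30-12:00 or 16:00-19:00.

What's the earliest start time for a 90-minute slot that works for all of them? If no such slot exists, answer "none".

Chen ∩ Pablo: 08:30-09:30, 10:00-11:30, 17:00-19:00.
Chen ∩ Pablo ∩ Ulla: 08:30-09:30, 17:00-19:00.
Chen ∩ Pablo ∩ Ulla ∩ Hiro: ∅.
Chen ∩ Pablo ∩ Ulla ∩ Hiro ∩ Clara: ∅.
There is no time when everyone is free.
No common window is at least 90 minutes long.

none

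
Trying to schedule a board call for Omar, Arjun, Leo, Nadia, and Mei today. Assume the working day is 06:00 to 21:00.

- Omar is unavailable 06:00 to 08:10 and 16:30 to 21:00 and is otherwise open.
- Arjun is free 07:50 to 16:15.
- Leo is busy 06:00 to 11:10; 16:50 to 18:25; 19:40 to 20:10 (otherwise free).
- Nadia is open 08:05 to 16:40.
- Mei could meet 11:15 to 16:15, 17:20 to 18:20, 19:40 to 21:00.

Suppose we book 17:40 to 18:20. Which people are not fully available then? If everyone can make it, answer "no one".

Arjun, Leo, Nadia, Omar

Omar free: 08:10-16:30 (invert busy blocks within the working day).
Arjun free: 07:50-16:15.
Leo free: 11:10-16:50, 18:25-19:40, 20:10-21:00 (invert busy blocks within the working day).
Nadia free: 08:05-16:40.
Mei free: 11:15-16:15, 17:20-18:20, 19:40-21:00.
Omar: not fully free for 17:40-18:20. Arjun: not fully free for 17:40-18:20. Leo: not fully free for 17:40-18:20. Nadia: not fully free for 17:40-18:20. Mei: free for 17:40-18:20.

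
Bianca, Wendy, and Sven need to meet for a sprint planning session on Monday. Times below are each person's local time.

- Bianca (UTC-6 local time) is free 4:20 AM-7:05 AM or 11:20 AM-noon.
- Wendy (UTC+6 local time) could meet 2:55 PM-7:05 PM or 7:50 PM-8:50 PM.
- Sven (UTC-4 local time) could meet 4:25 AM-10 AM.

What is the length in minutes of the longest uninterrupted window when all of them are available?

165

Bianca in UTC: 10:20-13:05, 17:20-18:00 (add 6h to convert from UTC-6).
Wendy in UTC: 08:55-13:05, 13:50-14:50 (subtract 6h to convert from UTC+6).
Sven in UTC: 08:25-14:00 (add 4h to convert from UTC-4).
Bianca ∩ Wendy: 10:20-13:05.
Bianca ∩ Wendy ∩ Sven: 10:20-13:05.
Those are the intersection windows.
The longest is 10:20-13:05 at 165 minutes.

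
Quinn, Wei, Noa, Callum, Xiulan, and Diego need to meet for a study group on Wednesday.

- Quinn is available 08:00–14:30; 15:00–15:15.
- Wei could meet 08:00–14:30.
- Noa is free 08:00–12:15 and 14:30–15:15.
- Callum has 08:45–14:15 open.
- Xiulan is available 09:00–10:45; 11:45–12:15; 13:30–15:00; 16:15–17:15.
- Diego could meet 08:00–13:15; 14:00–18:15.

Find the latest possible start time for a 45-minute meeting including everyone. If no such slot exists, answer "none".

Quinn ∩ Wei: 08:00-14:30.
Quinn ∩ Wei ∩ Noa: 08:00-12:15.
Quinn ∩ Wei ∩ Noa ∩ Callum: 08:45-12:15.
Quinn ∩ Wei ∩ Noa ∩ Callum ∩ Xiulan: 09:00-10:45, 11:45-12:15.
Quinn ∩ Wei ∩ Noa ∩ Callum ∩ Xiulan ∩ Diego: 09:00-10:45, 11:45-12:15.
The last common window of at least 45 minutes is 09:00-10:45; a 45-minute meeting can start as late as 10:00 and still end by 10:45.

10:00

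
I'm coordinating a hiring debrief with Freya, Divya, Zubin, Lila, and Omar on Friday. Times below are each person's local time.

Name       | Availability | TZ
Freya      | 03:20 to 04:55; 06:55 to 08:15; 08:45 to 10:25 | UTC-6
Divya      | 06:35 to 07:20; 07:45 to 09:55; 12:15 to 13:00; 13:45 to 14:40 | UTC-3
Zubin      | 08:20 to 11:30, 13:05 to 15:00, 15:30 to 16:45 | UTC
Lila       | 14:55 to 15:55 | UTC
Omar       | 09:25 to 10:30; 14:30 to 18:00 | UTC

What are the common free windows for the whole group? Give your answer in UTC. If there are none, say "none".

15:30-15:55

Freya in UTC: 09:20-10:55, 12:55-14:15, 14:45-16:25 (add 6h to convert from UTC-6).
Divya in UTC: 09:35-10:20, 10:45-12:55, 15:15-16:00, 16:45-17:40 (add 3h to convert from UTC-3).
Zubin in UTC: 08:20-11:30, 13:05-15:00, 15:30-16:45.
Lila in UTC: 14:55-15:55.
Omar in UTC: 09:25-10:30, 14:30-18:00.
Freya ∩ Divya: 09:35-10:20, 10:45-10:55, 15:15-16:00.
Freya ∩ Divya ∩ Zubin: 09:35-10:20, 10:45-10:55, 15:30-16:00.
Freya ∩ Divya ∩ Zubin ∩ Lila: 15:30-15:55.
Freya ∩ Divya ∩ Zubin ∩ Lila ∩ Omar: 15:30-15:55.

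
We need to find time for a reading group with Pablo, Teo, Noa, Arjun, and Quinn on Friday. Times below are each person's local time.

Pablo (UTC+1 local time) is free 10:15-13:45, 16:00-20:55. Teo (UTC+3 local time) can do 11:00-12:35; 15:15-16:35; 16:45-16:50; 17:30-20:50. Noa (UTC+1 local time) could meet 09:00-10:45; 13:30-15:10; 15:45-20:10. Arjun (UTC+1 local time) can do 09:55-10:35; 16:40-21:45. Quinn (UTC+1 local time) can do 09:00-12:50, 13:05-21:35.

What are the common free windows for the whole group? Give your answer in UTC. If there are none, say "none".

09:15-09:35, 15:40-17:50

Pablo in UTC: 09:15-12:45, 15:00-19:55 (subtract 1h to convert from UTC+1).
Teo in UTC: 08:00-09:35, 12:15-13:35, 13:45-13:50, 14:30-17:50 (subtract 3h to convert from UTC+3).
Noa in UTC: 08:00-09:45, 12:30-14:10, 14:45-19:10 (subtract 1h to convert from UTC+1).
Arjun in UTC: 08:55-09:35, 15:40-20:45 (subtract 1h to convert from UTC+1).
Quinn in UTC: 08:00-11:50, 12:05-20:35 (subtract 1h to convert from UTC+1).
Pablo ∩ Teo: 09:15-09:35, 12:15-12:45, 15:00-17:50.
Pablo ∩ Teo ∩ Noa: 09:15-09:35, 12:30-12:45, 15:00-17:50.
Pablo ∩ Teo ∩ Noa ∩ Arjun: 09:15-09:35, 15:40-17:50.
Pablo ∩ Teo ∩ Noa ∩ Arjun ∩ Quinn: 09:15-09:35, 15:40-17:50.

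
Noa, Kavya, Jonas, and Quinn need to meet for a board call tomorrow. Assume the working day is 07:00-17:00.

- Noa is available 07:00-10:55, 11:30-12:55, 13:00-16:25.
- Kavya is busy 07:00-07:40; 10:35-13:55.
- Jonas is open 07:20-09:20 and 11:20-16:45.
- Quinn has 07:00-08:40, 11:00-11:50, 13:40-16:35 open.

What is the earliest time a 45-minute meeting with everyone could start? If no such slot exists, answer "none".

07:40

Noa free: 07:00-10:55, 11:30-12:55, 13:00-16:25.
Kavya free: 07:40-10:35, 13:55-17:00 (invert busy blocks within the working day).
Jonas free: 07:20-09:20, 11:20-16:45.
Quinn free: 07:00-08:40, 11:00-11:50, 13:40-16:35.
Noa ∩ Kavya: 07:40-10:35, 13:55-16:25.
Noa ∩ Kavya ∩ Jonas: 07:40-09:20, 13:55-16:25.
Noa ∩ Kavya ∩ Jonas ∩ Quinn: 07:40-08:40, 13:55-16:25.
So the common availability across everyone is 07:40-08:40, 13:55-16:25.
The first common window of at least 45 minutes is 07:40-08:40, so the earliest start is 07:40.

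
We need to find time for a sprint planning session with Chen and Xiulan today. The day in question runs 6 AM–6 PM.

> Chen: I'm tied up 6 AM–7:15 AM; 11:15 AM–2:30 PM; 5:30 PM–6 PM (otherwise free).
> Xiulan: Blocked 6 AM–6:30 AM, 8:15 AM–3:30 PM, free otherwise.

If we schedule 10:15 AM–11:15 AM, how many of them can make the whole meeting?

1

Chen free: 07:15-11:15, 14:30-17:30 (invert busy blocks within the working day).
Xiulan free: 06:30-08:15, 15:30-18:00 (invert busy blocks within the working day).
Chen can make the full 10:15-11:15 slot — that's 1.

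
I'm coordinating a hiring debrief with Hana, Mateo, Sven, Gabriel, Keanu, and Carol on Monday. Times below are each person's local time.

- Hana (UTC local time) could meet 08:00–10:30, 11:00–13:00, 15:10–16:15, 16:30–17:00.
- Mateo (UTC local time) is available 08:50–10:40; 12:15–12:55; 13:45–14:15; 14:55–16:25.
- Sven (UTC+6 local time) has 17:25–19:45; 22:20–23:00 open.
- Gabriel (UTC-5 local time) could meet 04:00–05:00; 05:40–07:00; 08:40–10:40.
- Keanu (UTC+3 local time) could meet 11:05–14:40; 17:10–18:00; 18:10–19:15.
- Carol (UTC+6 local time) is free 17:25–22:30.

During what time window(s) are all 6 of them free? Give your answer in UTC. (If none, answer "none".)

none

Hana in UTC: 08:00-10:30, 11:00-13:00, 15:10-16:15, 16:30-17:00.
Mateo in UTC: 08:50-10:40, 12:15-12:55, 13:45-14:15, 14:55-16:25.
Sven in UTC: 11:25-13:45, 16:20-17:00 (subtract 6h to convert from UTC+6).
Gabriel in UTC: 09:00-10:00, 10:40-12:00, 13:40-15:40 (add 5h to convert from UTC-5).
Keanu in UTC: 08:05-11:40, 14:10-15:00, 15:10-16:15 (subtract 3h to convert from UTC+3).
Carol in UTC: 11:25-16:30 (subtract 6h to convert from UTC+6).
Hana ∩ Mateo: 08:50-10:30, 12:15-12:55, 15:10-16:15.
Hana ∩ Mateo ∩ Sven: 12:15-12:55.
Hana ∩ Mateo ∩ Sven ∩ Gabriel: ∅.
Hana ∩ Mateo ∩ Sven ∩ Gabriel ∩ Keanu: ∅.
Hana ∩ Mateo ∩ Sven ∩ Gabriel ∩ Keanu ∩ Carol: ∅.
There is no time when everyone is free.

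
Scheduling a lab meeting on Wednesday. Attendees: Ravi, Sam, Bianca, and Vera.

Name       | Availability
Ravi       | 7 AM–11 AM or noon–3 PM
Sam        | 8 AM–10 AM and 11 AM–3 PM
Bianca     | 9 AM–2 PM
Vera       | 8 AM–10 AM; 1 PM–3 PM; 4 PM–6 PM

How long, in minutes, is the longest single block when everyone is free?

Ravi ∩ Sam: 08:00-10:00, 12:00-15:00.
Ravi ∩ Sam ∩ Bianca: 09:00-10:00, 12:00-14:00.
Ravi ∩ Sam ∩ Bianca ∩ Vera: 09:00-10:00, 13:00-14:00.
The longest is 09:00-10:00 at 60 minutes.

60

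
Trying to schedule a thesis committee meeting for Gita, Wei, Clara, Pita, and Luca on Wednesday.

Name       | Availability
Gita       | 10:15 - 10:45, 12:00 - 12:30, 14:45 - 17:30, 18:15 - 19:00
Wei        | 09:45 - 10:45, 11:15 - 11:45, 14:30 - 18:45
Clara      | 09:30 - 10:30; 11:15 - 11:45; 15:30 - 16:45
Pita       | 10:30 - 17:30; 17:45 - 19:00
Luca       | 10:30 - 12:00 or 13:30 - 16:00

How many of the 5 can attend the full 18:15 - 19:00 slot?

Gita and Pita can make the full 18:15-19:00 slot — that's 2.

2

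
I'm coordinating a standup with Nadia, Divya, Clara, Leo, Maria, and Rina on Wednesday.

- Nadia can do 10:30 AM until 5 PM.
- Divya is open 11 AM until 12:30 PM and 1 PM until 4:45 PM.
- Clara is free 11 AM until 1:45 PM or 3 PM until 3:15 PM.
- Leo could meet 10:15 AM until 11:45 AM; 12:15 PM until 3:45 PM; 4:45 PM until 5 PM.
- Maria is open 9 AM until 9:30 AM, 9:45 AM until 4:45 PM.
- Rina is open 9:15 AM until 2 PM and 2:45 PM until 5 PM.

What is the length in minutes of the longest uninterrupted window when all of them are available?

45

Nadia ∩ Divya: 11:00-12:30, 13:00-16:45.
Nadia ∩ Divya ∩ Clara: 11:00-12:30, 13:00-13:45, 15:00-15:15.
Nadia ∩ Divya ∩ Clara ∩ Leo: 11:00-11:45, 12:15-12:30, 13:00-13:45, 15:00-15:15.
Nadia ∩ Divya ∩ Clara ∩ Leo ∩ Maria: 11:00-11:45, 12:15-12:30, 13:00-13:45, 15:00-15:15.
Nadia ∩ Divya ∩ Clara ∩ Leo ∩ Maria ∩ Rina: 11:00-11:45, 12:15-12:30, 13:00-13:45, 15:00-15:15.
The longest is 11:00-11:45 at 45 minutes.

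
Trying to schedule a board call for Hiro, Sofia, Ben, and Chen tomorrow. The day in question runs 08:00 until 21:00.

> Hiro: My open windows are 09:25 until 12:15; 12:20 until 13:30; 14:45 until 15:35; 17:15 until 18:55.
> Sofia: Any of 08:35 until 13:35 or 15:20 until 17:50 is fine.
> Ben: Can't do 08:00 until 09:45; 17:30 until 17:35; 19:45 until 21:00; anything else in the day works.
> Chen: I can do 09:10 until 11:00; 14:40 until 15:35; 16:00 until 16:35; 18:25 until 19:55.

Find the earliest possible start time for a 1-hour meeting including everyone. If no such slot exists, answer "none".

09:45

Hiro free: 09:25-12:15, 12:20-13:30, 14:45-15:35, 17:15-18:55.
Sofia free: 08:35-13:35, 15:20-17:50.
Ben free: 09:45-17:30, 17:35-19:45 (invert busy blocks within the working day).
Chen free: 09:10-11:00, 14:40-15:35, 16:00-16:35, 18:25-19:55.
Hiro ∩ Sofia: 09:25-12:15, 12:20-13:30, 15:20-15:35, 17:15-17:50.
Hiro ∩ Sofia ∩ Ben: 09:45-12:15, 12:20-13:30, 15:20-15:35, 17:15-17:30, 17:35-17:50.
Hiro ∩ Sofia ∩ Ben ∩ Chen: 09:45-11:00, 15:20-15:35.
Those are the intersection windows.
The first common window of at least 60 minutes is 09:45-11:00, so the earliest start is 09:45.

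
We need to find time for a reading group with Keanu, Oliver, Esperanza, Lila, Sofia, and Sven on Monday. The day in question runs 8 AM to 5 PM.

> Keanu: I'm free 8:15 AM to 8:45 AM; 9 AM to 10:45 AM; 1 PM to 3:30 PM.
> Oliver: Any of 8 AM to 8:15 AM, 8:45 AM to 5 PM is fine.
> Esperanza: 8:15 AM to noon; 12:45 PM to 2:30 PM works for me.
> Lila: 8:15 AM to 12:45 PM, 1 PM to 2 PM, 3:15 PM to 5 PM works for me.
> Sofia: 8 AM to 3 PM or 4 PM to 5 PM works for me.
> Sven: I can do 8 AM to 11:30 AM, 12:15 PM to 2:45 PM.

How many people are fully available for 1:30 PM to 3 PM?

Keanu, Oliver, and Sofia can make the full 13:30-15:00 slot — that's 3.

3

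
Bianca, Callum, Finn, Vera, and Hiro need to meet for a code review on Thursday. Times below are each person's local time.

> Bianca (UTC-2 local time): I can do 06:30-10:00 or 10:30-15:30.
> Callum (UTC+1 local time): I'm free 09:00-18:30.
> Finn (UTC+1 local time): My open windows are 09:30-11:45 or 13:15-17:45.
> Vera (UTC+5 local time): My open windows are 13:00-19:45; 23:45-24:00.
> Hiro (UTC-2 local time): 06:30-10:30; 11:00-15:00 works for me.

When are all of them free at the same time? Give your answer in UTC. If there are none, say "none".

08:30-10:45, 13:00-14:45

Bianca in UTC: 08:30-12:00, 12:30-17:30 (add 2h to convert from UTC-2).
Callum in UTC: 08:00-17:30 (subtract 1h to convert from UTC+1).
Finn in UTC: 08:30-10:45, 12:15-16:45 (subtract 1h to convert from UTC+1).
Vera in UTC: 08:00-14:45, 18:45-19:00 (subtract 5h to convert from UTC+5).
Hiro in UTC: 08:30-12:30, 13:00-17:00 (add 2h to convert from UTC-2).
Bianca ∩ Callum: 08:30-12:00, 12:30-17:30.
Bianca ∩ Callum ∩ Finn: 08:30-10:45, 12:30-16:45.
Bianca ∩ Callum ∩ Finn ∩ Vera: 08:30-10:45, 12:30-14:45.
Bianca ∩ Callum ∩ Finn ∩ Vera ∩ Hiro: 08:30-10:45, 13:00-14:45.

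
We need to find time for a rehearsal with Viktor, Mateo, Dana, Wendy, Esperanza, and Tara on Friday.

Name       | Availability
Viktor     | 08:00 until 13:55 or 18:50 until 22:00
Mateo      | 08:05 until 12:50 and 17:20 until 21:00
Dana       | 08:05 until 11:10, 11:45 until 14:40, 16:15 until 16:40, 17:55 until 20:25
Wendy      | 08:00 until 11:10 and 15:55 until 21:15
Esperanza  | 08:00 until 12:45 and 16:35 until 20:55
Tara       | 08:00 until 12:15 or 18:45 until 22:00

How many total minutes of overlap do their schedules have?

Viktor ∩ Mateo: 08:05-12:50, 18:50-21:00.
Viktor ∩ Mateo ∩ Dana: 08:05-11:10, 11:45-12:50, 18:50-20:25.
Viktor ∩ Mateo ∩ Dana ∩ Wendy: 08:05-11:10, 18:50-20:25.
Viktor ∩ Mateo ∩ Dana ∩ Wendy ∩ Esperanza: 08:05-11:10, 18:50-20:25.
Viktor ∩ Mateo ∩ Dana ∩ Wendy ∩ Esperanza ∩ Tara: 08:05-11:10, 18:50-20:25.
Summing the common windows: 185 + 95 = 280 minutes.

280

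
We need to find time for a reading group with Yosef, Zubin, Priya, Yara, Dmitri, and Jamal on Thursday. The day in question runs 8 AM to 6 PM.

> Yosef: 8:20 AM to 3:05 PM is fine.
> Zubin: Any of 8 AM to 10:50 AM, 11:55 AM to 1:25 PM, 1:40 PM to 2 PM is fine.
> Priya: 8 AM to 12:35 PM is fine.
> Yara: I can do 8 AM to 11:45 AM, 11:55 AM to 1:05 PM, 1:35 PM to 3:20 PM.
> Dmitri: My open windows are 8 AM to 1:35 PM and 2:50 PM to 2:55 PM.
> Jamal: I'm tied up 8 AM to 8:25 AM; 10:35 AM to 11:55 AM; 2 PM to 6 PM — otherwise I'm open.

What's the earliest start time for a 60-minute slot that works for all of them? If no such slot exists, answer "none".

Yosef free: 08:20-15:05.
Zubin free: 08:00-10:50, 11:55-13:25, 13:40-14:00.
Priya free: 08:00-12:35.
Yara free: 08:00-11:45, 11:55-13:05, 13:35-15:20.
Dmitri free: 08:00-13:35, 14:50-14:55.
Jamal free: 08:25-10:35, 11:55-14:00 (invert busy blocks within the working day).
Yosef ∩ Zubin: 08:20-10:50, 11:55-13:25, 13:40-14:00.
Yosef ∩ Zubin ∩ Priya: 08:20-10:50, 11:55-12:35.
Yosef ∩ Zubin ∩ Priya ∩ Yara: 08:20-10:50, 11:55-12:35.
Yosef ∩ Zubin ∩ Priya ∩ Yara ∩ Dmitri: 08:20-10:50, 11:55-12:35.
Yosef ∩ Zubin ∩ Priya ∩ Yara ∩ Dmitri ∩ Jamal: 08:25-10:35, 11:55-12:35.
The first common window of at least 60 minutes is 08:25-10:35, so the earliest start is 08:25.

08:25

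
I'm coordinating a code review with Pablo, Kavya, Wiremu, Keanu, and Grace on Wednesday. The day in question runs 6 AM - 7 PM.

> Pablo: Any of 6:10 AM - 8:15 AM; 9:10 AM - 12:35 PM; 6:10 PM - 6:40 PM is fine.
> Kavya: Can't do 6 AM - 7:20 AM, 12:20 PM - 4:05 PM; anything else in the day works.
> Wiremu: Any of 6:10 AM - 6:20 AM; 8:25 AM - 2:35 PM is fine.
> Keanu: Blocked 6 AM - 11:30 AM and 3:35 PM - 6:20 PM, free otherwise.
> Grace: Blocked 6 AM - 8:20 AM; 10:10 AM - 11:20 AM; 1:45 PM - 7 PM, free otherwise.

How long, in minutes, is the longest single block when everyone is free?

Pablo free: 06:10-08:15, 09:10-12:35, 18:10-18:40.
Kavya free: 07:20-12:20, 16:05-19:00 (invert busy blocks within the working day).
Wiremu free: 06:10-06:20, 08:25-14:35.
Keanu free: 11:30-15:35, 18:20-19:00 (invert busy blocks within the working day).
Grace free: 08:20-10:10, 11:20-13:45 (invert busy blocks within the working day).
Pablo ∩ Kavya: 07:20-08:15, 09:10-12:20, 18:10-18:40.
Pablo ∩ Kavya ∩ Wiremu: 09:10-12:20.
Pablo ∩ Kavya ∩ Wiremu ∩ Keanu: 11:30-12:20.
Pablo ∩ Kavya ∩ Wiremu ∩ Keanu ∩ Grace: 11:30-12:20.
The longest is 11:30-12:20 at 50 minutes.

50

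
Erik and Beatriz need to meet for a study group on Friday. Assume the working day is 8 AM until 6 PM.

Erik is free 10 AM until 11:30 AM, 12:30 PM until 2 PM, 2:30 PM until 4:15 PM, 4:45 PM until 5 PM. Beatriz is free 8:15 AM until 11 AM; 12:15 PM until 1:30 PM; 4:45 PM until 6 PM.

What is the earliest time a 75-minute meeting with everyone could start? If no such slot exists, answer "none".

Erik ∩ Beatriz: 10:00-11:00, 12:30-13:30, 16:45-17:00.
No common window is at least 75 minutes long.

none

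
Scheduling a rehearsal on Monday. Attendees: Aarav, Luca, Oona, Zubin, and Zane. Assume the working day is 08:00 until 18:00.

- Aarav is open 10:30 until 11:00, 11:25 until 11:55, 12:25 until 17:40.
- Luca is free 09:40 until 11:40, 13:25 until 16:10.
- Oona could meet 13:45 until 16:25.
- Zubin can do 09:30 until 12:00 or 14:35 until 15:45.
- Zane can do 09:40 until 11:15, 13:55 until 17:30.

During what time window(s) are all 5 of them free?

Aarav ∩ Luca: 10:30-11:00, 11:25-11:40, 13:25-16:10.
Aarav ∩ Luca ∩ Oona: 13:45-16:10.
Aarav ∩ Luca ∩ Oona ∩ Zubin: 14:35-15:45.
Aarav ∩ Luca ∩ Oona ∩ Zubin ∩ Zane: 14:35-15:45.

14:35-15:45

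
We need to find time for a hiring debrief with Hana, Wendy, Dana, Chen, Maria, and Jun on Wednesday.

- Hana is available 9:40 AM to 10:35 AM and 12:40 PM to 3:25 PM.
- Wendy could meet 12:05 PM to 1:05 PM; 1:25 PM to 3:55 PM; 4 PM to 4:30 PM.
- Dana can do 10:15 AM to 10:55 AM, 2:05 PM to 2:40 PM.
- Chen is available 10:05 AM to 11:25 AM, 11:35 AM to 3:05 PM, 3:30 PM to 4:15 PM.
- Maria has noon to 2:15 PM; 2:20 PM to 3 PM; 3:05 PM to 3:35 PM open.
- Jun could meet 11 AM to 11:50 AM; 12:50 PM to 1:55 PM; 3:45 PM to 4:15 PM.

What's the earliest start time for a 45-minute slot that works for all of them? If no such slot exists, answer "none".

Hana ∩ Wendy: 12:40-13:05, 13:25-15:25.
Hana ∩ Wendy ∩ Dana: 14:05-14:40.
Hana ∩ Wendy ∩ Dana ∩ Chen: 14:05-14:40.
Hana ∩ Wendy ∩ Dana ∩ Chen ∩ Maria: 14:05-14:15, 14:20-14:40.
Hana ∩ Wendy ∩ Dana ∩ Chen ∩ Maria ∩ Jun: ∅.
There is no time when everyone is free.
No common window is at least 45 minutes long.

none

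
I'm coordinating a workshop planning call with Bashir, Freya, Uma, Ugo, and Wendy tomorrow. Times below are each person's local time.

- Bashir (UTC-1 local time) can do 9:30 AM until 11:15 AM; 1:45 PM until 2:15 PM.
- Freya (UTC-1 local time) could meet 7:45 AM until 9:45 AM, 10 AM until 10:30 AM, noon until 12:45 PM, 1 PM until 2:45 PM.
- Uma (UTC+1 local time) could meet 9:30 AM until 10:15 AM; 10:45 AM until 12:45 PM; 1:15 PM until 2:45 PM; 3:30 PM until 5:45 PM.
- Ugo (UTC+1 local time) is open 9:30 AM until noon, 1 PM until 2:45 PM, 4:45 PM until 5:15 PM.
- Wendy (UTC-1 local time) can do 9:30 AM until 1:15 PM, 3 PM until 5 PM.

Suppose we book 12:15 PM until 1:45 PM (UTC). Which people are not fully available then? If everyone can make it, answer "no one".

Bashir in UTC: 10:30-12:15, 14:45-15:15 (add 1h to convert from UTC-1).
Freya in UTC: 08:45-10:45, 11:00-11:30, 13:00-13:45, 14:00-15:45 (add 1h to convert from UTC-1).
Uma in UTC: 08:30-09:15, 09:45-11:45, 12:15-13:45, 14:30-16:45 (subtract 1h to convert from UTC+1).
Ugo in UTC: 08:30-11:00, 12:00-13:45, 15:45-16:15 (subtract 1h to convert from UTC+1).
Wendy in UTC: 10:30-14:15, 16:00-18:00 (add 1h to convert from UTC-1).
Bashir: not fully free for 12:15-13:45. Freya: not fully free for 12:15-13:45. Uma: free for 12:15-13:45. Ugo: free for 12:15-13:45. Wendy: free for 12:15-13:45.

Bashir, Freya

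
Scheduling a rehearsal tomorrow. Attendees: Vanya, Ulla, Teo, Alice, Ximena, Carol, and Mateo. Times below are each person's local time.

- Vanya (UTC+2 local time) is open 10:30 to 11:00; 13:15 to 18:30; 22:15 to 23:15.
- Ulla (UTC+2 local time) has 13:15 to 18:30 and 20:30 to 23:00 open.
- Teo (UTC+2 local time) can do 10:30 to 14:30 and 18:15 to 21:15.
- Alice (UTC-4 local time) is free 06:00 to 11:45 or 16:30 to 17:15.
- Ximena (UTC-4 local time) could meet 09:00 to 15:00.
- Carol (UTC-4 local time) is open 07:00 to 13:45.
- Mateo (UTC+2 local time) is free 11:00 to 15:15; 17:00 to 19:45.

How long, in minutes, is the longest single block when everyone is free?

0

Vanya in UTC: 08:30-09:00, 11:15-16:30, 20:15-21:15 (subtract 2h to convert from UTC+2).
Ulla in UTC: 11:15-16:30, 18:30-21:00 (subtract 2h to convert from UTC+2).
Teo in UTC: 08:30-12:30, 16:15-19:15 (subtract 2h to convert from UTC+2).
Alice in UTC: 10:00-15:45, 20:30-21:15 (add 4h to convert from UTC-4).
Ximena in UTC: 13:00-19:00 (add 4h to convert from UTC-4).
Carol in UTC: 11:00-17:45 (add 4h to convert from UTC-4).
Mateo in UTC: 09:00-13:15, 15:00-17:45 (subtract 2h to convert from UTC+2).
Vanya ∩ Ulla: 11:15-16:30, 20:15-21:00.
Vanya ∩ Ulla ∩ Teo: 11:15-12:30, 16:15-16:30.
Vanya ∩ Ulla ∩ Teo ∩ Alice: 11:15-12:30.
Vanya ∩ Ulla ∩ Teo ∩ Alice ∩ Ximena: ∅.
Vanya ∩ Ulla ∩ Teo ∩ Alice ∩ Ximena ∩ Carol: ∅.
Vanya ∩ Ulla ∩ Teo ∩ Alice ∩ Ximena ∩ Carol ∩ Mateo: ∅.
There is no time when everyone is free.
No common window exists, so the longest block is 0 minutes.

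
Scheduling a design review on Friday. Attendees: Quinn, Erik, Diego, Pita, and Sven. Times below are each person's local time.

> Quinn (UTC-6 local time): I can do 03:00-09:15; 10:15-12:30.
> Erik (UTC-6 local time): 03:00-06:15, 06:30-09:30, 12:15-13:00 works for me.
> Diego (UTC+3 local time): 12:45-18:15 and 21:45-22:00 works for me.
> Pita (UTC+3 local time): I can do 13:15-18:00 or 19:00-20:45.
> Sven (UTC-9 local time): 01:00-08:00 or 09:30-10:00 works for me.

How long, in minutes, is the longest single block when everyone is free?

150

Quinn in UTC: 09:00-15:15, 16:15-18:30 (add 6h to convert from UTC-6).
Erik in UTC: 09:00-12:15, 12:30-15:30, 18:15-19:00 (add 6h to convert from UTC-6).
Diego in UTC: 09:45-15:15, 18:45-19:00 (subtract 3h to convert from UTC+3).
Pita in UTC: 10:15-15:00, 16:00-17:45 (subtract 3h to convert from UTC+3).
Sven in UTC: 10:00-17:00, 18:30-19:00 (add 9h to convert from UTC-9).
Quinn ∩ Erik: 09:00-12:15, 12:30-15:15, 18:15-18:30.
Quinn ∩ Erik ∩ Diego: 09:45-12:15, 12:30-15:15.
Quinn ∩ Erik ∩ Diego ∩ Pita: 10:15-12:15, 12:30-15:00.
Quinn ∩ Erik ∩ Diego ∩ Pita ∩ Sven: 10:15-12:15, 12:30-15:00.
The longest is 12:30-15:00 at 150 minutes.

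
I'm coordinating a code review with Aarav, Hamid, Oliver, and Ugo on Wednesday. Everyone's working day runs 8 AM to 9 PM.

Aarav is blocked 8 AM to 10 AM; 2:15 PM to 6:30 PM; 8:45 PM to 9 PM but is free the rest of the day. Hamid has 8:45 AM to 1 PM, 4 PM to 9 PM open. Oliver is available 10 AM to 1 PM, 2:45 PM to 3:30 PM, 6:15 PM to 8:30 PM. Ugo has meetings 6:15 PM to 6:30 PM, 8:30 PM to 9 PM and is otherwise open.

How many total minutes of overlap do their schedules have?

Aarav free: 10:00-14:15, 18:30-20:45 (invert busy blocks within the working day).
Hamid free: 08:45-13:00, 16:00-21:00.
Oliver free: 10:00-13:00, 14:45-15:30, 18:15-20:30.
Ugo free: 08:00-18:15, 18:30-20:30 (invert busy blocks within the working day).
Aarav ∩ Hamid: 10:00-13:00, 18:30-20:45.
Aarav ∩ Hamid ∩ Oliver: 10:00-13:00, 18:30-20:30.
Aarav ∩ Hamid ∩ Oliver ∩ Ugo: 10:00-13:00, 18:30-20:30.
So the common availability across everyone is 10:00-13:00, 18:30-20:30.
Summing the common windows: 180 + 120 = 300 minutes.

300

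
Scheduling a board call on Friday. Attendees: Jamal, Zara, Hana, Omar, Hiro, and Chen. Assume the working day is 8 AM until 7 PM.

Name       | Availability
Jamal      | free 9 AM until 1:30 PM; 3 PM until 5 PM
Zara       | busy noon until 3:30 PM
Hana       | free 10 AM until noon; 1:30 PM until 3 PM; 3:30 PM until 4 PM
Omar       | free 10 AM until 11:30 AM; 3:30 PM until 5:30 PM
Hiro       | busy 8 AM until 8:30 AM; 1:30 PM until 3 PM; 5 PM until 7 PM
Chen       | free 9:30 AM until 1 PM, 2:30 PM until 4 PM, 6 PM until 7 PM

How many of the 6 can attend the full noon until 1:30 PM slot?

2

Jamal free: 09:00-13:30, 15:00-17:00.
Zara free: 08:00-12:00, 15:30-19:00 (invert busy blocks within the working day).
Hana free: 10:00-12:00, 13:30-15:00, 15:30-16:00.
Omar free: 10:00-11:30, 15:30-17:30.
Hiro free: 08:30-13:30, 15:00-17:00 (invert busy blocks within the working day).
Chen free: 09:30-13:00, 14:30-16:00, 18:00-19:00.
Jamal and Hiro can make the full 12:00-13:30 slot — that's 2.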